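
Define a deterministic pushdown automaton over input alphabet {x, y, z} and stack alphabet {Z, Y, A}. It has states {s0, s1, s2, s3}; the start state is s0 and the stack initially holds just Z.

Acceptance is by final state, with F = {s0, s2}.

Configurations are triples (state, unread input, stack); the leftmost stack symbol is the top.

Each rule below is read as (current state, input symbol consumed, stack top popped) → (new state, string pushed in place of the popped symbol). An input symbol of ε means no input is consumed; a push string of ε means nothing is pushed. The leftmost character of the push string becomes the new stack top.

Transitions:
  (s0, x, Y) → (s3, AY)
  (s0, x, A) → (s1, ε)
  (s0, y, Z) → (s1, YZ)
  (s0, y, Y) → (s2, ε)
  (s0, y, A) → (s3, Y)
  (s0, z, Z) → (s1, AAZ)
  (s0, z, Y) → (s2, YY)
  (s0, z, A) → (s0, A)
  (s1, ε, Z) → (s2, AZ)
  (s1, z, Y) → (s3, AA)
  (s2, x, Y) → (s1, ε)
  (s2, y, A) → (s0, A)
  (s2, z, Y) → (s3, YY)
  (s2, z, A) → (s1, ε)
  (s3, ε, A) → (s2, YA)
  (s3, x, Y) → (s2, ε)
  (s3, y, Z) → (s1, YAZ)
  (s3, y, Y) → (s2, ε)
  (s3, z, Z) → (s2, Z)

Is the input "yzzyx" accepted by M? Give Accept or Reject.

Reject

(s0, yzzyx, Z) ⊢ (s1, zzyx, YZ) ⊢ (s3, zyx, AAZ) ⊢ (s2, zyx, YAAZ) ⊢ (s3, yx, YYAAZ) ⊢ (s2, x, YAAZ) ⊢ (s1, ε, AAZ)
All input consumed; state s1 ∉ F and no further ε-move applies.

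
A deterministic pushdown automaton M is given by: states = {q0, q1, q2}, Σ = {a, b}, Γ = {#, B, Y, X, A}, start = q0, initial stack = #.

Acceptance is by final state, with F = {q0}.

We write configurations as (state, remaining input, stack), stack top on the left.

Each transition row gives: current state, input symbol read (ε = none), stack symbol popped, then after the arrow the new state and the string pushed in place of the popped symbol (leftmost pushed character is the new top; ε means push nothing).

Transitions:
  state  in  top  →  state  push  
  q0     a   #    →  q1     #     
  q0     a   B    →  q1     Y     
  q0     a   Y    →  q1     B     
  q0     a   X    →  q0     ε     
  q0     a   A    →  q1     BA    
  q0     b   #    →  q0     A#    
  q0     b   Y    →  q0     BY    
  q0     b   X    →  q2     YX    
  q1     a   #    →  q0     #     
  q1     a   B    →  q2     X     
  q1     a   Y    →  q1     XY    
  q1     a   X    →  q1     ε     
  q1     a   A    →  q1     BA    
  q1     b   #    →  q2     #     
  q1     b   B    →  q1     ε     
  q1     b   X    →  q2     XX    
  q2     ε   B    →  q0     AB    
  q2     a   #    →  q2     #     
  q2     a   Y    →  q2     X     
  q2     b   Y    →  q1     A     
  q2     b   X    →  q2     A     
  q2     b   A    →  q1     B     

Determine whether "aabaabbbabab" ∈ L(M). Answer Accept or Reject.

(q0, aabaabbbabab, #)
  read a, top #: go to q1, push # → (q1, abaabbbabab, #)
  read a, top #: go to q0, push # → (q0, baabbbabab, #)
  read b, top #: go to q0, push A# → (q0, aabbbabab, A#)
  read a, top A: go to q1, push BA → (q1, abbbabab, BA#)
  read a, top B: go to q2, push X → (q2, bbbabab, XA#)
  read b, top X: go to q2, push A → (q2, bbabab, AA#)
  read b, top A: go to q1, push B → (q1, babab, BA#)
  read b, top B: go to q1, push ε → (q1, abab, A#)
  read a, top A: go to q1, push BA → (q1, bab, BA#)
  read b, top B: go to q1, push ε → (q1, ab, A#)
  read a, top A: go to q1, push BA → (q1, b, BA#)
  read b, top B: go to q1, push ε → (q1, ε, A#)
All input consumed; state q1 ∉ F and no further ε-move applies.

Reject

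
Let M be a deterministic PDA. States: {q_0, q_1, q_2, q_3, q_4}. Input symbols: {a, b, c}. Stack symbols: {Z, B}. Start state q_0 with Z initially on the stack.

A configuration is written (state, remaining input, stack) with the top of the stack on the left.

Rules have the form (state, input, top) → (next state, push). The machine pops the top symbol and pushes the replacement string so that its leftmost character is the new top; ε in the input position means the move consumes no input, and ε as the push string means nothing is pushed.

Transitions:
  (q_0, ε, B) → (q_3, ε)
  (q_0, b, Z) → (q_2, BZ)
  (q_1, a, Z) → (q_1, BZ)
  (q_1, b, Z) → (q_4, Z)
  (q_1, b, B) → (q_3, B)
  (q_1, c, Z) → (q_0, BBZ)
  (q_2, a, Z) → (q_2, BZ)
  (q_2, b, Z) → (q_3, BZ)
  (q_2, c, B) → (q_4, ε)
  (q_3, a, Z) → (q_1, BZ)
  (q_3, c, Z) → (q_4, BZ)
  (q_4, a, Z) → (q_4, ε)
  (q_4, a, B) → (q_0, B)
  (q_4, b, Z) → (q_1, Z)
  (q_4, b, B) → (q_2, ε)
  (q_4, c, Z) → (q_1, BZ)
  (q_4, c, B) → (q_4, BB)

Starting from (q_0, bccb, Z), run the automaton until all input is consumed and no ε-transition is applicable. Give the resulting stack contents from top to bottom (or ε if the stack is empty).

BZ

(q_0, bccb, Z)
  read b, top Z: go to q_2, push BZ → (q_2, ccb, BZ)
  read c, top B: go to q_4, push ε → (q_4, cb, Z)
  read c, top Z: go to q_1, push BZ → (q_1, b, BZ)
  read b, top B: go to q_3, push B → (q_3, ε, BZ)
All input consumed in state q_3 with stack BZ.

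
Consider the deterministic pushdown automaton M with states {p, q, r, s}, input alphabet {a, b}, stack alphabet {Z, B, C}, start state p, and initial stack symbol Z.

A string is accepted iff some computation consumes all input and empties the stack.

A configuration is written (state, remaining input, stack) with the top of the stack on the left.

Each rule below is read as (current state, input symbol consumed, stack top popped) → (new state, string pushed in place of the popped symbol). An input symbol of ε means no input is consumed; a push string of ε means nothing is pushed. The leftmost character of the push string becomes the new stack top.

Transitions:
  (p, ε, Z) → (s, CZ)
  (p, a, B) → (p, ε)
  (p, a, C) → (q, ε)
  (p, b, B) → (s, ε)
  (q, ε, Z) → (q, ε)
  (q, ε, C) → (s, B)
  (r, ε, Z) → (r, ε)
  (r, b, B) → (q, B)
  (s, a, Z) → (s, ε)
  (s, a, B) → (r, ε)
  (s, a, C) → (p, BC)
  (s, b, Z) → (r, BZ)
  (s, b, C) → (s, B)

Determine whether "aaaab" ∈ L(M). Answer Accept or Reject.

Reject

(p, aaaab, Z)
  ε-move, top Z: go to s, push CZ → (s, aaaab, CZ)
  read a, top C: go to p, push BC → (p, aaab, BCZ)
  read a, top B: go to p, push ε → (p, aab, CZ)
  read a, top C: go to q, push ε → (q, ab, Z)
  ε-move, top Z: go to q, push ε → (q, ab, ε)
No transition applies at (q, ab, ε); input not fully consumed.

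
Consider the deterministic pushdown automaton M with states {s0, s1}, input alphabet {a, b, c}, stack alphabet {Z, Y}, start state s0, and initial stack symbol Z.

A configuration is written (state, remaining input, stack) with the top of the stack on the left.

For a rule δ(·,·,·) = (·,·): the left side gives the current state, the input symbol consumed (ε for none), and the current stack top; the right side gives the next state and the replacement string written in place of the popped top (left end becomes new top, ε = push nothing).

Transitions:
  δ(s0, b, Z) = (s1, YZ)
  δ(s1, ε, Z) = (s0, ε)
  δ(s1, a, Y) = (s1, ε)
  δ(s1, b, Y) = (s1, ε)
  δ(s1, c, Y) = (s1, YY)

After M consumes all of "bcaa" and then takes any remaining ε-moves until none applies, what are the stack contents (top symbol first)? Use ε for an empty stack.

ε

(s0, bcaa, Z) ⊢ (s1, caa, YZ) ⊢ (s1, aa, YYZ) ⊢ (s1, a, YZ) ⊢ (s1, ε, Z) ⊢ (s0, ε, ε)
All input consumed in state s0 with stack ε.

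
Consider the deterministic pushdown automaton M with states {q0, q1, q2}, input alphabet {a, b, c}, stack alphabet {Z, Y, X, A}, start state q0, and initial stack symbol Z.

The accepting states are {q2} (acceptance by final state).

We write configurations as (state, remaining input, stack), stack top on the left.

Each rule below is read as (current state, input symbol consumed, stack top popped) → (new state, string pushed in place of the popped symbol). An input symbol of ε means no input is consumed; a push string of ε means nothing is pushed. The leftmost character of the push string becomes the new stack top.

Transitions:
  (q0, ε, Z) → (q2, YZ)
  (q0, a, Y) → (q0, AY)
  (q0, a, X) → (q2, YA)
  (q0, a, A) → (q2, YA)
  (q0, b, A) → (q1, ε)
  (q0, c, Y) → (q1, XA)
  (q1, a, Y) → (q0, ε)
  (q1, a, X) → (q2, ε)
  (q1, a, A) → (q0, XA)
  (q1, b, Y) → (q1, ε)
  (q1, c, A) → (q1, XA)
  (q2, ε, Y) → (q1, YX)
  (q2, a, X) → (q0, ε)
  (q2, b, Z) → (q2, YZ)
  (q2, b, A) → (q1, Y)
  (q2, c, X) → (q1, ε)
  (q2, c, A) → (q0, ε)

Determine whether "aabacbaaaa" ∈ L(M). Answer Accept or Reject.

(q0, aabacbaaaa, Z)
  ε-move, top Z: go to q2, push YZ → (q2, aabacbaaaa, YZ)
  ε-move, top Y: go to q1, push YX → (q1, aabacbaaaa, YXZ)
  read a, top Y: go to q0, push ε → (q0, abacbaaaa, XZ)
  read a, top X: go to q2, push YA → (q2, bacbaaaa, YAZ)
  ε-move, top Y: go to q1, push YX → (q1, bacbaaaa, YXAZ)
  read b, top Y: go to q1, push ε → (q1, acbaaaa, XAZ)
  read a, top X: go to q2, push ε → (q2, cbaaaa, AZ)
  read c, top A: go to q0, push ε → (q0, baaaa, Z)
  ε-move, top Z: go to q2, push YZ → (q2, baaaa, YZ)
  ε-move, top Y: go to q1, push YX → (q1, baaaa, YXZ)
  read b, top Y: go to q1, push ε → (q1, aaaa, XZ)
  read a, top X: go to q2, push ε → (q2, aaa, Z)
No transition applies at (q2, aaa, Z); input not fully consumed.

Reject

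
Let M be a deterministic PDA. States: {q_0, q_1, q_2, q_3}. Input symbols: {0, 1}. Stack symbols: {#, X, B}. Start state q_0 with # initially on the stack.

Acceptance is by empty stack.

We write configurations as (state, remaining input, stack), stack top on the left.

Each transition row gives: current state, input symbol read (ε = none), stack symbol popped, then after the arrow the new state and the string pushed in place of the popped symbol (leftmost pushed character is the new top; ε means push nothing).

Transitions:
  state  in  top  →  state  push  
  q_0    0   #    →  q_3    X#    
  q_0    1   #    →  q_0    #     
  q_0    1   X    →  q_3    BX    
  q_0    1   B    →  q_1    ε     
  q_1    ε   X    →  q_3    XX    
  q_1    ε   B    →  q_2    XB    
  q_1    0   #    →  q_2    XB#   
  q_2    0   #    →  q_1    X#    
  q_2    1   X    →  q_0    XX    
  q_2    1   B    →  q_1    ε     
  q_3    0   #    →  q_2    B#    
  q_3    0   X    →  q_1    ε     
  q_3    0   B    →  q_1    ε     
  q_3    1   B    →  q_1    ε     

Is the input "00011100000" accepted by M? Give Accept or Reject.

(q_0, 00011100000, #)
  read 0, top #: go to q_3, push X# → (q_3, 0011100000, X#)
  read 0, top X: go to q_1, push ε → (q_1, 011100000, #)
  read 0, top #: go to q_2, push XB# → (q_2, 11100000, XB#)
  read 1, top X: go to q_0, push XX → (q_0, 1100000, XXB#)
  read 1, top X: go to q_3, push BX → (q_3, 100000, BXXB#)
  read 1, top B: go to q_1, push ε → (q_1, 00000, XXB#)
  ε-move, top X: go to q_3, push XX → (q_3, 00000, XXXB#)
  read 0, top X: go to q_1, push ε → (q_1, 0000, XXB#)
  ε-move, top X: go to q_3, push XX → (q_3, 0000, XXXB#)
  read 0, top X: go to q_1, push ε → (q_1, 000, XXB#)
  ε-move, top X: go to q_3, push XX → (q_3, 000, XXXB#)
  read 0, top X: go to q_1, push ε → (q_1, 00, XXB#)
  ε-move, top X: go to q_3, push XX → (q_3, 00, XXXB#)
  read 0, top X: go to q_1, push ε → (q_1, 0, XXB#)
  ε-move, top X: go to q_3, push XX → (q_3, 0, XXXB#)
  read 0, top X: go to q_1, push ε → (q_1, ε, XXB#)
  ε-move, top X: go to q_3, push XX → (q_3, ε, XXXB#)
All input consumed; stack is XXXB#, not empty, and no further ε-move applies.

Reject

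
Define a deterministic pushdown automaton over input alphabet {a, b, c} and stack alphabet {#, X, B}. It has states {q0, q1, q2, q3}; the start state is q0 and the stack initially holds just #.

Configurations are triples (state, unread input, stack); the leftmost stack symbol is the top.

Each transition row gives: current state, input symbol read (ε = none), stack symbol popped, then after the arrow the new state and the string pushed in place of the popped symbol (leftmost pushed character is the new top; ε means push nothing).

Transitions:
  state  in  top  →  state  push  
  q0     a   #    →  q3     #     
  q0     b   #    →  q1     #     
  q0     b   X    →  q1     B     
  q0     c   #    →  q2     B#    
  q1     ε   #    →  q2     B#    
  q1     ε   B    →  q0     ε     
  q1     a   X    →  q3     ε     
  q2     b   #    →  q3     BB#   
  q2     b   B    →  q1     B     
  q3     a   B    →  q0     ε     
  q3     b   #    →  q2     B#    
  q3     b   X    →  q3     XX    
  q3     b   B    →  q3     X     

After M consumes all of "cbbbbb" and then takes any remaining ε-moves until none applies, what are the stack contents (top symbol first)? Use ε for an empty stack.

(q0, cbbbbb, #)
  read c, top #: go to q2, push B# → (q2, bbbbb, B#)
  read b, top B: go to q1, push B → (q1, bbbb, B#)
  ε-move, top B: go to q0, push ε → (q0, bbbb, #)
  read b, top #: go to q1, push # → (q1, bbb, #)
  ε-move, top #: go to q2, push B# → (q2, bbb, B#)
  read b, top B: go to q1, push B → (q1, bb, B#)
  ε-move, top B: go to q0, push ε → (q0, bb, #)
  read b, top #: go to q1, push # → (q1, b, #)
  ε-move, top #: go to q2, push B# → (q2, b, B#)
  read b, top B: go to q1, push B → (q1, ε, B#)
  ε-move, top B: go to q0, push ε → (q0, ε, #)
All input consumed in state q0 with stack #.

#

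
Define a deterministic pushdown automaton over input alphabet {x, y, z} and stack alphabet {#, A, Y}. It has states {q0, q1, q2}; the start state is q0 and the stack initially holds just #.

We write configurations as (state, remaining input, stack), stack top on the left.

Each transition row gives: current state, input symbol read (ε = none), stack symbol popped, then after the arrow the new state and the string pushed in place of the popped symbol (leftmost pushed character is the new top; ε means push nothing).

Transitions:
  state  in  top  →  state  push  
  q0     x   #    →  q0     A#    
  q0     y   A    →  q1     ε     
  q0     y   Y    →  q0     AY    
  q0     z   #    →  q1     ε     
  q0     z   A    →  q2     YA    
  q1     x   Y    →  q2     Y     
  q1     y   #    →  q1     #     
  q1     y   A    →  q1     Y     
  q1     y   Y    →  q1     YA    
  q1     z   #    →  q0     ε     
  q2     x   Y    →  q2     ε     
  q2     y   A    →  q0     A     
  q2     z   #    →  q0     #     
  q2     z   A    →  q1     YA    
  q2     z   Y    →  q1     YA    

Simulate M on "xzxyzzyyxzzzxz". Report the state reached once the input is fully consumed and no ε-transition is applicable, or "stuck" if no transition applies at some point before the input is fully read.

(q0, xzxyzzyyxzzzxz, #)
  read x, top #: go to q0, push A# → (q0, zxyzzyyxzzzxz, A#)
  read z, top A: go to q2, push YA → (q2, xyzzyyxzzzxz, YA#)
  read x, top Y: go to q2, push ε → (q2, yzzyyxzzzxz, A#)
  read y, top A: go to q0, push A → (q0, zzyyxzzzxz, A#)
  read z, top A: go to q2, push YA → (q2, zyyxzzzxz, YA#)
  read z, top Y: go to q1, push YA → (q1, yyxzzzxz, YAA#)
  read y, top Y: go to q1, push YA → (q1, yxzzzxz, YAAA#)
  read y, top Y: go to q1, push YA → (q1, xzzzxz, YAAAA#)
  read x, top Y: go to q2, push Y → (q2, zzzxz, YAAAA#)
  read z, top Y: go to q1, push YA → (q1, zzxz, YAAAAA#)
No transition for (q1, z, top Y); M blocks with input zzxz remaining.

stuck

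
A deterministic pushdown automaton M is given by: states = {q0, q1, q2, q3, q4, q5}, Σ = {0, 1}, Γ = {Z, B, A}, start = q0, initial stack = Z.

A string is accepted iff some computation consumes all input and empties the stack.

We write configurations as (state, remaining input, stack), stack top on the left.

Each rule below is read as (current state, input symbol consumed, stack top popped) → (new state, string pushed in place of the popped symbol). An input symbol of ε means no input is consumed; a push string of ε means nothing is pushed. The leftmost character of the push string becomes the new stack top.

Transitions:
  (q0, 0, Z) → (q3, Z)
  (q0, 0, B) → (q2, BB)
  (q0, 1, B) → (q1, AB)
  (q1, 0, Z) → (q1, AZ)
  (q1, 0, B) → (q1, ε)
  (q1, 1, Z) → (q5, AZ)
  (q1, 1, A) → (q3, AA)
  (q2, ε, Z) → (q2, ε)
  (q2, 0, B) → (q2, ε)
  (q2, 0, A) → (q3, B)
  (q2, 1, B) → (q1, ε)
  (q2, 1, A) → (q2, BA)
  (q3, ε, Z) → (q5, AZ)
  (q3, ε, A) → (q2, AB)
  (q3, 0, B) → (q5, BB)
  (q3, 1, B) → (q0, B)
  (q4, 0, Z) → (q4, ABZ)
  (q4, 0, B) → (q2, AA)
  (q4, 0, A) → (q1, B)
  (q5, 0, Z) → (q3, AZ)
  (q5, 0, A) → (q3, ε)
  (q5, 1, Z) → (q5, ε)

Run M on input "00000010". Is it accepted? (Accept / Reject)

(q0, 00000010, Z)
  read 0, top Z: go to q3, push Z → (q3, 0000010, Z)
  ε-move, top Z: go to q5, push AZ → (q5, 0000010, AZ)
  read 0, top A: go to q3, push ε → (q3, 000010, Z)
  ε-move, top Z: go to q5, push AZ → (q5, 000010, AZ)
  read 0, top A: go to q3, push ε → (q3, 00010, Z)
  ε-move, top Z: go to q5, push AZ → (q5, 00010, AZ)
  read 0, top A: go to q3, push ε → (q3, 0010, Z)
  ε-move, top Z: go to q5, push AZ → (q5, 0010, AZ)
  read 0, top A: go to q3, push ε → (q3, 010, Z)
  ε-move, top Z: go to q5, push AZ → (q5, 010, AZ)
  read 0, top A: go to q3, push ε → (q3, 10, Z)
  ε-move, top Z: go to q5, push AZ → (q5, 10, AZ)
No transition applies at (q5, 10, AZ); input not fully consumed.

Reject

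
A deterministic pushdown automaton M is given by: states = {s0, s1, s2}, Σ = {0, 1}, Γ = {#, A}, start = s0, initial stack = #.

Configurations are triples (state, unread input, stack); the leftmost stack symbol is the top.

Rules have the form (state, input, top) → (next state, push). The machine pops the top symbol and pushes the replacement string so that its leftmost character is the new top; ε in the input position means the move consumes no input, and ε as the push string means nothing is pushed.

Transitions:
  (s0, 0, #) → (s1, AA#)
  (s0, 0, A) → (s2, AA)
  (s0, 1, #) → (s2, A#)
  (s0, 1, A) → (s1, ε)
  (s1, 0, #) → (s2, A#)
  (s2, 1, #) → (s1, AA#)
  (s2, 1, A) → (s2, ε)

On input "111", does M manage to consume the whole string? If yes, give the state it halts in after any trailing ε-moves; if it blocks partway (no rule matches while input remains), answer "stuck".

(s0, 111, #)
  read 1, top #: go to s2, push A# → (s2, 11, A#)
  read 1, top A: go to s2, push ε → (s2, 1, #)
  read 1, top #: go to s1, push AA# → (s1, ε, AA#)
All input consumed; M is in state s1.

s1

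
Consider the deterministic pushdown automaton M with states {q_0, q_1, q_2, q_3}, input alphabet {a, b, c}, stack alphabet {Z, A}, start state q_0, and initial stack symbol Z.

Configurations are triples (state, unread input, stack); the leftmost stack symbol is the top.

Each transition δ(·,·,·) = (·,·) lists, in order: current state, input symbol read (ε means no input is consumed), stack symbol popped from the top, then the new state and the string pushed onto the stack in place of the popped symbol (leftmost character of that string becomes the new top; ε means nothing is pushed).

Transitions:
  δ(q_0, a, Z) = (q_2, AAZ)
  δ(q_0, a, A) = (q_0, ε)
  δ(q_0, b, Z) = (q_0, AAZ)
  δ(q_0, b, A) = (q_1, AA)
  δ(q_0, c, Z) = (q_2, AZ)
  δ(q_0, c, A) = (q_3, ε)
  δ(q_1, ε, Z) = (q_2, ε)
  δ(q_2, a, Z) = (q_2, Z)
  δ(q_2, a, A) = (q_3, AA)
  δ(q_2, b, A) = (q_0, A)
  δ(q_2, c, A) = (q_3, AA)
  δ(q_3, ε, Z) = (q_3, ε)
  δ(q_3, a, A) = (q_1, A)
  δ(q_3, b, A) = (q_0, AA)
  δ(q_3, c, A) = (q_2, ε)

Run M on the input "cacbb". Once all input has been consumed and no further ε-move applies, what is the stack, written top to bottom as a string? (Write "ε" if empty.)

AAZ

(q_0, cacbb, Z)
  read c, top Z: go to q_2, push AZ → (q_2, acbb, AZ)
  read a, top A: go to q_3, push AA → (q_3, cbb, AAZ)
  read c, top A: go to q_2, push ε → (q_2, bb, AZ)
  read b, top A: go to q_0, push A → (q_0, b, AZ)
  read b, top A: go to q_1, push AA → (q_1, ε, AAZ)
All input consumed in state q_1 with stack AAZ.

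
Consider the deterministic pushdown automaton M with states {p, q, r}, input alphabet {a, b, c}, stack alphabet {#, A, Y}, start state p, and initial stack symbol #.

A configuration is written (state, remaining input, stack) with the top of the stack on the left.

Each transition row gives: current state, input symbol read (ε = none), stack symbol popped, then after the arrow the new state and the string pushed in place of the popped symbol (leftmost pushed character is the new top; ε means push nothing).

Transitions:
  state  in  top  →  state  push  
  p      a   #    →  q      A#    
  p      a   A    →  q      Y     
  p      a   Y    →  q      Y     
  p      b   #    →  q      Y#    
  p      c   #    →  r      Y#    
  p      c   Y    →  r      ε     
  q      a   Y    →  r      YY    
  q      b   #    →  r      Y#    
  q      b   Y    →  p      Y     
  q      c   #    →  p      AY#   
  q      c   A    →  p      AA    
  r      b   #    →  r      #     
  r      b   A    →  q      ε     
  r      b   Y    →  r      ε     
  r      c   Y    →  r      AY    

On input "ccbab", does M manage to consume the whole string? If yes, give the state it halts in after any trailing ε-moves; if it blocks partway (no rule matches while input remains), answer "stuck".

r

(p, ccbab, #)
  read c, top #: go to r, push Y# → (r, cbab, Y#)
  read c, top Y: go to r, push AY → (r, bab, AY#)
  read b, top A: go to q, push ε → (q, ab, Y#)
  read a, top Y: go to r, push YY → (r, b, YY#)
  read b, top Y: go to r, push ε → (r, ε, Y#)
All input consumed; M is in state r.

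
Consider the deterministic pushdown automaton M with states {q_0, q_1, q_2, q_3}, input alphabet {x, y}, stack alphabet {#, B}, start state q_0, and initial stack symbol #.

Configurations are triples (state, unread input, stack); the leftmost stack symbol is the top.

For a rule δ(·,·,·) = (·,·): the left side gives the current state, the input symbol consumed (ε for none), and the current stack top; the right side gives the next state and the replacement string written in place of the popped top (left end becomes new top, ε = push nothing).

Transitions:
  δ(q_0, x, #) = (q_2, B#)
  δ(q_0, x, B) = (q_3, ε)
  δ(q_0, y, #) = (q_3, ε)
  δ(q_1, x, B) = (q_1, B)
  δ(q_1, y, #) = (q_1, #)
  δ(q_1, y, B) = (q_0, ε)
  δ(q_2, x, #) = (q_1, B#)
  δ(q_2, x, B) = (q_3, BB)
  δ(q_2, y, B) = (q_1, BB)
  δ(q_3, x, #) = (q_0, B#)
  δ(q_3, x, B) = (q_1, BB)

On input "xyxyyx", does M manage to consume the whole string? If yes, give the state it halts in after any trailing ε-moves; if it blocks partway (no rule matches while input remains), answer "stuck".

(q_0, xyxyyx, #)
  read x, top #: go to q_2, push B# → (q_2, yxyyx, B#)
  read y, top B: go to q_1, push BB → (q_1, xyyx, BB#)
  read x, top B: go to q_1, push B → (q_1, yyx, BB#)
  read y, top B: go to q_0, push ε → (q_0, yx, B#)
No transition for (q_0, y, top B); M blocks with input yx remaining.

stuck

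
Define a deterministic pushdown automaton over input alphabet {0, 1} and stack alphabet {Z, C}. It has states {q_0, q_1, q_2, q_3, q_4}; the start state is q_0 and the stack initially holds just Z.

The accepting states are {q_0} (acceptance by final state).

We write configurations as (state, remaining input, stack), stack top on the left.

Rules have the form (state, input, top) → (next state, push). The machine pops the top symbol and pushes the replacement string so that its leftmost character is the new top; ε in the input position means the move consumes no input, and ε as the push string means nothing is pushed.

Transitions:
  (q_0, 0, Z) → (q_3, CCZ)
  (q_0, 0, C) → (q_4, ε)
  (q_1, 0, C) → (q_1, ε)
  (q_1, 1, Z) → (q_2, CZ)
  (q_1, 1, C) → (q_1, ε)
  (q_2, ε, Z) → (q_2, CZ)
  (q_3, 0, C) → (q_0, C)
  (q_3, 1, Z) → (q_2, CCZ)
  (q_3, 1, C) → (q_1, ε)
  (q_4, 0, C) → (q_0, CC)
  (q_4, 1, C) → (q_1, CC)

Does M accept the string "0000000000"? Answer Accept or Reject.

(q_0, 0000000000, Z) ⊢ (q_3, 000000000, CCZ) ⊢ (q_0, 00000000, CCZ) ⊢ (q_4, 0000000, CZ) ⊢ (q_0, 000000, CCZ) ⊢ (q_4, 00000, CZ) ⊢ (q_0, 0000, CCZ) ⊢ (q_4, 000, CZ) ⊢ (q_0, 00, CCZ) ⊢ (q_4, 0, CZ) ⊢ (q_0, ε, CCZ)
All input consumed; state q_0 ∈ F.

Accept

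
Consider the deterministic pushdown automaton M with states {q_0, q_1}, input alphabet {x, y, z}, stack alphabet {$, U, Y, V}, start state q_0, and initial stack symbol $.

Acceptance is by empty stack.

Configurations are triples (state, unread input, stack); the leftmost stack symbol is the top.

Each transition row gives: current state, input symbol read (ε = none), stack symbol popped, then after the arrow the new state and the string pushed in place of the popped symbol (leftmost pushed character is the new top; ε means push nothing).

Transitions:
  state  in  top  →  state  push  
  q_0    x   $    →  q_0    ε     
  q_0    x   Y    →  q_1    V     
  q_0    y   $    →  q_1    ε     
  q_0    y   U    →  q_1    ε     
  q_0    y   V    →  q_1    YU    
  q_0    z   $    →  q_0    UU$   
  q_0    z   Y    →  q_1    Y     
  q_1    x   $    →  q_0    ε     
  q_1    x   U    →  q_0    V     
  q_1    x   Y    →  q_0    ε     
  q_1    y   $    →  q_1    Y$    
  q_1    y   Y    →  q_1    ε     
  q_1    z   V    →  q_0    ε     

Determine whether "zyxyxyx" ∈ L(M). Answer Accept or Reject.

(q_0, zyxyxyx, $)
  read z, top $: go to q_0, push UU$ → (q_0, yxyxyx, UU$)
  read y, top U: go to q_1, push ε → (q_1, xyxyx, U$)
  read x, top U: go to q_0, push V → (q_0, yxyx, V$)
  read y, top V: go to q_1, push YU → (q_1, xyx, YU$)
  read x, top Y: go to q_0, push ε → (q_0, yx, U$)
  read y, top U: go to q_1, push ε → (q_1, x, $)
  read x, top $: go to q_0, push ε → (q_0, ε, ε)
All input consumed and the stack is empty.

Accept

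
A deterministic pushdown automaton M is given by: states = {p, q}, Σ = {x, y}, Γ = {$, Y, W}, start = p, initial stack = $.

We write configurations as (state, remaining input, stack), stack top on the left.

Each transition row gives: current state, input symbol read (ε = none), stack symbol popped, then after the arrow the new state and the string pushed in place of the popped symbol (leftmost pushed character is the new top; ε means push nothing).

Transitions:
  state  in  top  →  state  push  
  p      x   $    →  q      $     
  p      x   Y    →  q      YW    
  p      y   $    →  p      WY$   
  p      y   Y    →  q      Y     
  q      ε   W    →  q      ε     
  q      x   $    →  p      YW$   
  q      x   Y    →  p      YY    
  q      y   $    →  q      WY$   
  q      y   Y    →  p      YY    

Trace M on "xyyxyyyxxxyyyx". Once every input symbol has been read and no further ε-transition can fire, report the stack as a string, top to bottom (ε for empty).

YWYYWYWYYWY$

(p, xyyxyyyxxxyyyx, $)
  read x, top $: go to q, push $ → (q, yyxyyyxxxyyyx, $)
  read y, top $: go to q, push WY$ → (q, yxyyyxxxyyyx, WY$)
  ε-move, top W: go to q, push ε → (q, yxyyyxxxyyyx, Y$)
  read y, top Y: go to p, push YY → (p, xyyyxxxyyyx, YY$)
  read x, top Y: go to q, push YW → (q, yyyxxxyyyx, YWY$)
  read y, top Y: go to p, push YY → (p, yyxxxyyyx, YYWY$)
  read y, top Y: go to q, push Y → (q, yxxxyyyx, YYWY$)
  read y, top Y: go to p, push YY → (p, xxxyyyx, YYYWY$)
  read x, top Y: go to q, push YW → (q, xxyyyx, YWYYWY$)
  read x, top Y: go to p, push YY → (p, xyyyx, YYWYYWY$)
  read x, top Y: go to q, push YW → (q, yyyx, YWYWYYWY$)
  read y, top Y: go to p, push YY → (p, yyx, YYWYWYYWY$)
  read y, top Y: go to q, push Y → (q, yx, YYWYWYYWY$)
  read y, top Y: go to p, push YY → (p, x, YYYWYWYYWY$)
  read x, top Y: go to q, push YW → (q, ε, YWYYWYWYYWY$)
All input consumed in state q with stack YWYYWYWYYWY$.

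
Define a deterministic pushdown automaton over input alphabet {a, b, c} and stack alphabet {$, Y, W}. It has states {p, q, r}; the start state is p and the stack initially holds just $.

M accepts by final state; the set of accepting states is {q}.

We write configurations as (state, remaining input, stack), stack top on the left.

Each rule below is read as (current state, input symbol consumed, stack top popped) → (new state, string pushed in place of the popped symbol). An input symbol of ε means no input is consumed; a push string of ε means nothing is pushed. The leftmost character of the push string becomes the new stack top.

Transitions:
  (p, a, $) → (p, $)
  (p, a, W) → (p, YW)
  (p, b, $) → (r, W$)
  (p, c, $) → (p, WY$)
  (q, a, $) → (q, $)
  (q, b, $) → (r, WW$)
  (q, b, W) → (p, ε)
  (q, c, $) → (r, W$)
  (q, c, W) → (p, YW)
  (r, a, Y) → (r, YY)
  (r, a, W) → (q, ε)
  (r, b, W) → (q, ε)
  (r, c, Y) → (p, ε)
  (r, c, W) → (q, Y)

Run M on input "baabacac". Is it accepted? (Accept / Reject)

Reject

(p, baabacac, $) ⊢ (r, aabacac, W$) ⊢ (q, abacac, $) ⊢ (q, bacac, $) ⊢ (r, acac, WW$) ⊢ (q, cac, W$) ⊢ (p, ac, YW$)
No transition applies at (p, ac, YW$); input not fully consumed.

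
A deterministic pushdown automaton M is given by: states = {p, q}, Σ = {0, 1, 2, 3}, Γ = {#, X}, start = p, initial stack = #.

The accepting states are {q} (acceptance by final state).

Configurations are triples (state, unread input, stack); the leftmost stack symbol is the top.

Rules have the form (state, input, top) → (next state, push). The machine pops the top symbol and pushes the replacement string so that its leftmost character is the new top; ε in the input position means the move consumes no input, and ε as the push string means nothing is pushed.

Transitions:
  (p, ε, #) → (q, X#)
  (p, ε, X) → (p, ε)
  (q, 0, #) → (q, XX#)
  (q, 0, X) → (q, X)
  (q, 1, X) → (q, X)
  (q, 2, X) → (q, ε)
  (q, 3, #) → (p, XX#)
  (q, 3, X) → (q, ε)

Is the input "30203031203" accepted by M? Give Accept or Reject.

Accept

(p, 30203031203, #)
  ε-move, top #: go to q, push X# → (q, 30203031203, X#)
  read 3, top X: go to q, push ε → (q, 0203031203, #)
  read 0, top #: go to q, push XX# → (q, 203031203, XX#)
  read 2, top X: go to q, push ε → (q, 03031203, X#)
  read 0, top X: go to q, push X → (q, 3031203, X#)
  read 3, top X: go to q, push ε → (q, 031203, #)
  read 0, top #: go to q, push XX# → (q, 31203, XX#)
  read 3, top X: go to q, push ε → (q, 1203, X#)
  read 1, top X: go to q, push X → (q, 203, X#)
  read 2, top X: go to q, push ε → (q, 03, #)
  read 0, top #: go to q, push XX# → (q, 3, XX#)
  read 3, top X: go to q, push ε → (q, ε, X#)
All input consumed; state q ∈ F.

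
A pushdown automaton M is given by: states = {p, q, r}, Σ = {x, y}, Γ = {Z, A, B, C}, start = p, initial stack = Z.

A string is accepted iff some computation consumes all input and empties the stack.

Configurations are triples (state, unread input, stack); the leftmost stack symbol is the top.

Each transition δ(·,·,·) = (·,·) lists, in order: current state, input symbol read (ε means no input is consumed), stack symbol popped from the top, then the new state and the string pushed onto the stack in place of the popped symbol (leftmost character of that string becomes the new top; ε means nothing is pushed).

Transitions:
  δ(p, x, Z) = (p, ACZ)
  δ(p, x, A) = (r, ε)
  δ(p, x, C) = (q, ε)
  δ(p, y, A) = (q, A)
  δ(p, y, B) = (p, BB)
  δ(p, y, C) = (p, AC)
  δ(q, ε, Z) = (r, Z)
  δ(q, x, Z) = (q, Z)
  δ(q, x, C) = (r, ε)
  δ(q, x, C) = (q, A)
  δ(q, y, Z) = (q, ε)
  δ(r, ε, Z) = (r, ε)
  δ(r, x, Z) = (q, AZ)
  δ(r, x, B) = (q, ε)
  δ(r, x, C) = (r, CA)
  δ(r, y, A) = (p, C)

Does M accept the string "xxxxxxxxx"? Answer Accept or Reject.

Reject

No computation consumes all input and empties the stack.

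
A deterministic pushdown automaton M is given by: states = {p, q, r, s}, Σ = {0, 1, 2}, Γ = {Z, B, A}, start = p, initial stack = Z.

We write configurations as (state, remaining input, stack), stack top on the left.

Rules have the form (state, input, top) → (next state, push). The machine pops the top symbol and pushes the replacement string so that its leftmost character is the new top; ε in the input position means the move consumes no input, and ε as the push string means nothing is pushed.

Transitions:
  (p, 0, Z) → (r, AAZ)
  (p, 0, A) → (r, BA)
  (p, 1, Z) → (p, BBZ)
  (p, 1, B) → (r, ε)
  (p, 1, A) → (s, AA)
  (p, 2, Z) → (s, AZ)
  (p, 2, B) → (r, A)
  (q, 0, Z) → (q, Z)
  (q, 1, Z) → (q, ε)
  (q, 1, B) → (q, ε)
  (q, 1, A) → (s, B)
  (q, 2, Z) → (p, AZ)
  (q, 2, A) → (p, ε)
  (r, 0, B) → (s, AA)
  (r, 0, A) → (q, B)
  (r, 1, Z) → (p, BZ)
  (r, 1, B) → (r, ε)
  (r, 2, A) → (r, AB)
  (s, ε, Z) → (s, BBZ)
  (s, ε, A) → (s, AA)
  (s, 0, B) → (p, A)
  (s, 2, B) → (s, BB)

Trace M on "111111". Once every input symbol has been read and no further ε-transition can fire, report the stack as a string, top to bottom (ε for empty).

(p, 111111, Z) ⊢ (p, 11111, BBZ) ⊢ (r, 1111, BZ) ⊢ (r, 111, Z) ⊢ (p, 11, BZ) ⊢ (r, 1, Z) ⊢ (p, ε, BZ)
All input consumed in state p with stack BZ.

BZ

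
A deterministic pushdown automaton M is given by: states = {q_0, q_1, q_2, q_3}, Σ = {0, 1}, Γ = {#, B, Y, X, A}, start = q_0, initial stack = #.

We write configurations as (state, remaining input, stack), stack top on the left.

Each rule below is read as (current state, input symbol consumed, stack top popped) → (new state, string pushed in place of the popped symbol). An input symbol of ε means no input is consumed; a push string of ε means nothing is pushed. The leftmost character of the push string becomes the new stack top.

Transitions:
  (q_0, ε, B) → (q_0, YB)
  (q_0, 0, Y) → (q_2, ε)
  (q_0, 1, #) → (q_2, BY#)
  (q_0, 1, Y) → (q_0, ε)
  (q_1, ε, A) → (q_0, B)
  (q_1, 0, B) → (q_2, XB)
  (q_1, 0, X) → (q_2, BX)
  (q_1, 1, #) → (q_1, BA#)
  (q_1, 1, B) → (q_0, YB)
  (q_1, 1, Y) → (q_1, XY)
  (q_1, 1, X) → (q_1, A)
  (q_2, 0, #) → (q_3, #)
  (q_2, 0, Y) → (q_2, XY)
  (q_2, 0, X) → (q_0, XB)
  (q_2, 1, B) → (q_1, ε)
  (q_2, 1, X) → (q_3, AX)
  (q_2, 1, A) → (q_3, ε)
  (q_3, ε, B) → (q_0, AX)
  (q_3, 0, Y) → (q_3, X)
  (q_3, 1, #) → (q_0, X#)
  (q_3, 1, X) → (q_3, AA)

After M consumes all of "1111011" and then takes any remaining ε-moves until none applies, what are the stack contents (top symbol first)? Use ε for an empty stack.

XY#

(q_0, 1111011, #)
  read 1, top #: go to q_2, push BY# → (q_2, 111011, BY#)
  read 1, top B: go to q_1, push ε → (q_1, 11011, Y#)
  read 1, top Y: go to q_1, push XY → (q_1, 1011, XY#)
  read 1, top X: go to q_1, push A → (q_1, 011, AY#)
  ε-move, top A: go to q_0, push B → (q_0, 011, BY#)
  ε-move, top B: go to q_0, push YB → (q_0, 011, YBY#)
  read 0, top Y: go to q_2, push ε → (q_2, 11, BY#)
  read 1, top B: go to q_1, push ε → (q_1, 1, Y#)
  read 1, top Y: go to q_1, push XY → (q_1, ε, XY#)
All input consumed in state q_1 with stack XY#.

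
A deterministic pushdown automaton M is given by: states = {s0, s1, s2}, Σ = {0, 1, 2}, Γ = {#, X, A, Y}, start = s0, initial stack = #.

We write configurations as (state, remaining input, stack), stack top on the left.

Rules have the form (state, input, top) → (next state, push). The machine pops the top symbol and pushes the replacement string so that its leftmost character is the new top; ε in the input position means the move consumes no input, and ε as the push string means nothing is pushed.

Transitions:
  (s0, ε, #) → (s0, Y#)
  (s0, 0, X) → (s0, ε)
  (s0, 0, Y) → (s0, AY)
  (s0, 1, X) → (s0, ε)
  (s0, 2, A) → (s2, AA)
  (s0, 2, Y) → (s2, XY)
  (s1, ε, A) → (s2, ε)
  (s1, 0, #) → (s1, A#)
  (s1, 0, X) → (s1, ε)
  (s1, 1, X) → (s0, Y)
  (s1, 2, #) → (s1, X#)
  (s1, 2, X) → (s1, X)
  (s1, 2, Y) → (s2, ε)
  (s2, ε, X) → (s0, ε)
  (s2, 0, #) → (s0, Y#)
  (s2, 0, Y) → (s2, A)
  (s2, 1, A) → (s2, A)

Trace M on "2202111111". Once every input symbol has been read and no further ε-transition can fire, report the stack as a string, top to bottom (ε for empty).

(s0, 2202111111, #)
  ε-move, top #: go to s0, push Y# → (s0, 2202111111, Y#)
  read 2, top Y: go to s2, push XY → (s2, 202111111, XY#)
  ε-move, top X: go to s0, push ε → (s0, 202111111, Y#)
  read 2, top Y: go to s2, push XY → (s2, 02111111, XY#)
  ε-move, top X: go to s0, push ε → (s0, 02111111, Y#)
  read 0, top Y: go to s0, push AY → (s0, 2111111, AY#)
  read 2, top A: go to s2, push AA → (s2, 111111, AAY#)
  read 1, top A: go to s2, push A → (s2, 11111, AAY#)
  read 1, top A: go to s2, push A → (s2, 1111, AAY#)
  read 1, top A: go to s2, push A → (s2, 111, AAY#)
  read 1, top A: go to s2, push A → (s2, 11, AAY#)
  read 1, top A: go to s2, push A → (s2, 1, AAY#)
  read 1, top A: go to s2, push A → (s2, ε, AAY#)
All input consumed in state s2 with stack AAY#.

AAY#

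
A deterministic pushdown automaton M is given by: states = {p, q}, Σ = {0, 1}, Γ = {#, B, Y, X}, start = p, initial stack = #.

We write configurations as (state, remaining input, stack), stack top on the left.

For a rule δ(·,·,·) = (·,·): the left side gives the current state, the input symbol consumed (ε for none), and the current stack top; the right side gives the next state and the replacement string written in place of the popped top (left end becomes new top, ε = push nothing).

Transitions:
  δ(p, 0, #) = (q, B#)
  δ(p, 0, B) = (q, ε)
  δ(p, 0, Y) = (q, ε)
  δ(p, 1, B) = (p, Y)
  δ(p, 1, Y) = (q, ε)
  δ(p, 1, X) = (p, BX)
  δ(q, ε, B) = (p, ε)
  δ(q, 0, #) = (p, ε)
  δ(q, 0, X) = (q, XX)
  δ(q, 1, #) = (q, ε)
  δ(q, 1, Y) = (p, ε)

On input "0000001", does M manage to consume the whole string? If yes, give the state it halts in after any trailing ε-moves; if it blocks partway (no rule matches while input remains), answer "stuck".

(p, 0000001, #)
  read 0, top #: go to q, push B# → (q, 000001, B#)
  ε-move, top B: go to p, push ε → (p, 000001, #)
  read 0, top #: go to q, push B# → (q, 00001, B#)
  ε-move, top B: go to p, push ε → (p, 00001, #)
  read 0, top #: go to q, push B# → (q, 0001, B#)
  ε-move, top B: go to p, push ε → (p, 0001, #)
  read 0, top #: go to q, push B# → (q, 001, B#)
  ε-move, top B: go to p, push ε → (p, 001, #)
  read 0, top #: go to q, push B# → (q, 01, B#)
  ε-move, top B: go to p, push ε → (p, 01, #)
  read 0, top #: go to q, push B# → (q, 1, B#)
  ε-move, top B: go to p, push ε → (p, 1, #)
No transition for (p, 1, top #); M blocks with input 1 remaining.

stuck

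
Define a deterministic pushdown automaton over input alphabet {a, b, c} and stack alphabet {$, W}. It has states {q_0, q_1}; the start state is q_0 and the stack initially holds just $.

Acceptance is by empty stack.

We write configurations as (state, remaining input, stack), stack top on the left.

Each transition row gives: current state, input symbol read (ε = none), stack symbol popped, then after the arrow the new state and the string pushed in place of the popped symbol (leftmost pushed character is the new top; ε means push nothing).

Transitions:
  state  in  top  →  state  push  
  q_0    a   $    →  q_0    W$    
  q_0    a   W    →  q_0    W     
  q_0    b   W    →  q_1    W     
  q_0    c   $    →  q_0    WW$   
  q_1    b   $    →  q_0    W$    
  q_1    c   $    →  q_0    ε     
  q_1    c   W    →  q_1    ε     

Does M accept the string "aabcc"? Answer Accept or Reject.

Accept

(q_0, aabcc, $)
  read a, top $: go to q_0, push W$ → (q_0, abcc, W$)
  read a, top W: go to q_0, push W → (q_0, bcc, W$)
  read b, top W: go to q_1, push W → (q_1, cc, W$)
  read c, top W: go to q_1, push ε → (q_1, c, $)
  read c, top $: go to q_0, push ε → (q_0, ε, ε)
All input consumed and the stack is empty.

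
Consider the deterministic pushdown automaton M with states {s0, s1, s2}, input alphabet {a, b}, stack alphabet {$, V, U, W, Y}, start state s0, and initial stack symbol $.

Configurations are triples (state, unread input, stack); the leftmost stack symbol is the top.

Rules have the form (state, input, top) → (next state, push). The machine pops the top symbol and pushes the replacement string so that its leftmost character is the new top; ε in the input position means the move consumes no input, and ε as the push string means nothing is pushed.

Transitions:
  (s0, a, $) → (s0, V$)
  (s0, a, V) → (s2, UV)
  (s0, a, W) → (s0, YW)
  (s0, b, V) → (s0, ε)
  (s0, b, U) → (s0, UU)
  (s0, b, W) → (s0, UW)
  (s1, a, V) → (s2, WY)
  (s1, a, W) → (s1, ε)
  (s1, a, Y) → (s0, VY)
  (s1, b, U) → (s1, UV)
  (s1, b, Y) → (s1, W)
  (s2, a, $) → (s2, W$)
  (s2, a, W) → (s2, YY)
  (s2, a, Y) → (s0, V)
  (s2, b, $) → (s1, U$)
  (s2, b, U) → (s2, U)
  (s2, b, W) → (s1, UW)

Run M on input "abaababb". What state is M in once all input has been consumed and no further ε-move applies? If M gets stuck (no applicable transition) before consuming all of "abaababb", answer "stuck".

(s0, abaababb, $)
  read a, top $: go to s0, push V$ → (s0, baababb, V$)
  read b, top V: go to s0, push ε → (s0, aababb, $)
  read a, top $: go to s0, push V$ → (s0, ababb, V$)
  read a, top V: go to s2, push UV → (s2, babb, UV$)
  read b, top U: go to s2, push U → (s2, abb, UV$)
No transition for (s2, a, top U); M blocks with input abb remaining.

stuck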